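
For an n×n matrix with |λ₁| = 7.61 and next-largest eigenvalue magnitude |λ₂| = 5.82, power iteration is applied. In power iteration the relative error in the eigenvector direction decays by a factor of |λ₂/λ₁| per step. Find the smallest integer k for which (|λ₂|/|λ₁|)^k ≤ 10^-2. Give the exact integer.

18

|λ₂/λ₁| = 5.82/7.61 = 0.76478
Need k ≥ ln(10^-2) / ln(0.76478) = -4.6052 / -0.2682 ≈ 17.173
Smallest integer k satisfying the bound: 18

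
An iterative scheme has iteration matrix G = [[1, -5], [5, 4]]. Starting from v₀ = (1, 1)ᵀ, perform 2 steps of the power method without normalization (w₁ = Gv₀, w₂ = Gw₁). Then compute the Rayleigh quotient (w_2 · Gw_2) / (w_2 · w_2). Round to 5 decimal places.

λ ≈ 1.28905

w1 = Gv₀ = (-4, 9)
w2 = Gw1 = (-49, 16)
Gw2 = (-129, -181)
w2·Gw2 = (-49)·(-129) + 16·(-181) = 3425; w2·w2 = (-49)·(-49) + 16·16 = 2657
λ ≈ 3425/2657 = 1.28905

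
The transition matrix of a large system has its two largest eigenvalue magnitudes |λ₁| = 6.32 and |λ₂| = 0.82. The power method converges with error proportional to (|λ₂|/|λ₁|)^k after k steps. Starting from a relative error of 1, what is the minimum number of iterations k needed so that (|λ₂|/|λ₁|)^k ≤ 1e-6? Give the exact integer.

7

|λ₂/λ₁| = 0.82/6.32 = 0.12975
Need k ≥ ln(1e-6) / ln(0.12975) = -13.8155 / -2.0422 ≈ 6.765
Smallest integer k satisfying the bound: 7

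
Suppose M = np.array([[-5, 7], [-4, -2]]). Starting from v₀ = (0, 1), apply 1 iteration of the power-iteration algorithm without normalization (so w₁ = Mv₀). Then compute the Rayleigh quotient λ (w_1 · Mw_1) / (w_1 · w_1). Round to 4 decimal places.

w1 = Mv₀ = ((-5)·0 + 7·1; (-4)·0 + (-2)·1) = (7, -2)
Mw1 = (-49, -24)
w1·Mw1 = 7·(-49) + (-2)·(-24) = -295; w1·w1 = 7·7 + (-2)·(-2) = 53
λ ≈ -295/53 = -5.5660

-5.5660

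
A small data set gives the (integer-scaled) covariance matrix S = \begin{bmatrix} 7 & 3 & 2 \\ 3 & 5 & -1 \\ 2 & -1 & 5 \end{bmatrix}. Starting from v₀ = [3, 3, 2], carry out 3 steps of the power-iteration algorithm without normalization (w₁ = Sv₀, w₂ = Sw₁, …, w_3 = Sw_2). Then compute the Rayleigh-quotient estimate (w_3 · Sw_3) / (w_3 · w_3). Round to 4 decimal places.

w1 = Sv₀ = (7·3 + 3·3 + 2·2; 3·3 + 5·3 + (-1)·2; 2·3 + (-1)·3 + 5·2) = (34, 22, 13)
w2 = Sw1 = (7·34 + 3·22 + 2·13; 3·34 + 5·22 + (-1)·13; 2·34 + (-1)·22 + 5·13) = (330, 199, 111)
w3 = Sw2 = (3129, 1874, 1016)
Sw3 = (29557, 17741, 9464)
w3·Sw3 = 3129·29557 + 1874·17741 + 1016·9464 = 135345911; w3·w3 = 3129·3129 + 1874·1874 + 1016·1016 = 14334773
λ ≈ 135345911/14334773 = 9.4418

λ ≈ 9.4418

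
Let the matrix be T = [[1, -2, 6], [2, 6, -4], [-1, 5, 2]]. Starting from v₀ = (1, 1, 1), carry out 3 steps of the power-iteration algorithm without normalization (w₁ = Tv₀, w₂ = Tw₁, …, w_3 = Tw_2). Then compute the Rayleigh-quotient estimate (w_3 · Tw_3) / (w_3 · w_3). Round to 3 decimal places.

w1 = Tv₀ = (1·1 + (-2)·1 + 6·1; 2·1 + 6·1 + (-4)·1; (-1)·1 + 5·1 + 2·1) = (5, 4, 6)
w2 = Tw1 = (1·5 + (-2)·4 + 6·6; 2·5 + 6·4 + (-4)·6; (-1)·5 + 5·4 + 2·6) = (33, 10, 27)
w3 = Tw2 = (175, 18, 71)
Tw3 = (565, 174, 57)
w3·Tw3 = 175·565 + 18·174 + 71·57 = 106054; w3·w3 = 175·175 + 18·18 + 71·71 = 35990
λ ≈ 106054/35990 = 2.947

λ ≈ 2.947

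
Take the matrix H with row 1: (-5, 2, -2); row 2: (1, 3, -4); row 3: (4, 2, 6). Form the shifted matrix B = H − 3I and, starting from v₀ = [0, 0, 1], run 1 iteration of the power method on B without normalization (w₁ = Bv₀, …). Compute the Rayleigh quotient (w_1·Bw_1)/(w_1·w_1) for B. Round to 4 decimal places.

μ ≈ 1.0690

B = H − 3I has rows (-8, 2, -2); (1, 0, -4); (4, 2, 3)
w1 = Bv₀ = (-2, -4, 3)
Bw1 = (2, -14, -7)
w1·Bw1 = 31; w1·w1 = 29; μ ≈ 31/29 = 1.0690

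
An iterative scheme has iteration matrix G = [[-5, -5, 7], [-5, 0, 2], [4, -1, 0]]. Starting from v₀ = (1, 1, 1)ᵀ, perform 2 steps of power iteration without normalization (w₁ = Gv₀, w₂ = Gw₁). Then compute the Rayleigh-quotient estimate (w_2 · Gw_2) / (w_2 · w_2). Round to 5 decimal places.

w1 = Gv₀ = ((-5)·1 + (-5)·1 + 7·1; (-5)·1 + 0·1 + 2·1; 4·1 + (-1)·1 + 0·1) = (-3, -3, 3)
w2 = Gw1 = ((-5)·(-3) + (-5)·(-3) + 7·3; (-5)·(-3) + 0·(-3) + 2·3; 4·(-3) + (-1)·(-3) + 0·3) = (51, 21, -9)
Gw2 = (-423, -273, 183)
w2·Gw2 = 51·(-423) + 21·(-273) + (-9)·183 = -28953; w2·w2 = 51·51 + 21·21 + (-9)·(-9) = 3123
λ ≈ -28953/3123 = -9.27089

-9.27089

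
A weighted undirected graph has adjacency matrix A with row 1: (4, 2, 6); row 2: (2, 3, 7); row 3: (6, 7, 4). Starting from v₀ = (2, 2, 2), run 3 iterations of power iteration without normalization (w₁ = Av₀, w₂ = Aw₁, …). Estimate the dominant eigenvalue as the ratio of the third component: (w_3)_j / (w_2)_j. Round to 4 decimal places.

λ ≈ 14.2545

w1 = Av₀ = (4·2 + 2·2 + 6·2; 2·2 + 3·2 + 7·2; 6·2 + 7·2 + 4·2) = (24, 24, 34)
w2 = Aw1 = (4·24 + 2·24 + 6·34; 2·24 + 3·24 + 7·34; 6·24 + 7·24 + 4·34) = (348, 358, 448)
w3 = Aw2 = (4796, 4906, 6386)
Ratio at component: 6386 / 448 = 14.2545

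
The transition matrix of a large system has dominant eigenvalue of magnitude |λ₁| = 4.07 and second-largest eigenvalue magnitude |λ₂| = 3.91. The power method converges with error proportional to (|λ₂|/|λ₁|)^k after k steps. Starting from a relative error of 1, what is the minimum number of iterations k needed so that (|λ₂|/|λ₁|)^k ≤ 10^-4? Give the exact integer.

230

|λ₂/λ₁| = 3.91/4.07 = 0.96069
Need k ≥ ln(10^-4) / ln(0.96069) = -9.2103 / -0.0401 ≈ 229.652
Smallest integer k satisfying the bound: 230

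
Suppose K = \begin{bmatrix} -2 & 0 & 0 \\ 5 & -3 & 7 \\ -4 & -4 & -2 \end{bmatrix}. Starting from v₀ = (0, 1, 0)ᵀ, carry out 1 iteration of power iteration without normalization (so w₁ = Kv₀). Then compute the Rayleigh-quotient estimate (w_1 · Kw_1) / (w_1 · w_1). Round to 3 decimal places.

w1 = Kv₀ = ((-2)·0 + 0·1 + 0·0; 5·0 + (-3)·1 + 7·0; (-4)·0 + (-4)·1 + (-2)·0) = (0, -3, -4)
Kw1 = (0, -19, 20)
w1·Kw1 = 0·0 + (-3)·(-19) + (-4)·20 = -23; w1·w1 = 0·0 + (-3)·(-3) + (-4)·(-4) = 25
λ ≈ -23/25 = -0.920

-0.920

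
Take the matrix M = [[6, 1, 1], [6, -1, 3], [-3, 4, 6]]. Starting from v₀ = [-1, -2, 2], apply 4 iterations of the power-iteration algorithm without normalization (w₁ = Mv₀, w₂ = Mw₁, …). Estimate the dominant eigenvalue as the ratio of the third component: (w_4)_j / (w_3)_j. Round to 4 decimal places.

λ ≈ 7.3515

w1 = Mv₀ = (6·(-1) + 1·(-2) + 1·2; 6·(-1) + (-1)·(-2) + 3·2; (-3)·(-1) + 4·(-2) + 6·2) = (-6, 2, 7)
w2 = Mw1 = (6·(-6) + 1·2 + 1·7; 6·(-6) + (-1)·2 + 3·7; (-3)·(-6) + 4·2 + 6·7) = (-27, -17, 68)
w3 = Mw2 = (-111, 59, 421)
w4 = Mw3 = (-186, 538, 3095)
Ratio at component: 3095 / 421 = 7.3515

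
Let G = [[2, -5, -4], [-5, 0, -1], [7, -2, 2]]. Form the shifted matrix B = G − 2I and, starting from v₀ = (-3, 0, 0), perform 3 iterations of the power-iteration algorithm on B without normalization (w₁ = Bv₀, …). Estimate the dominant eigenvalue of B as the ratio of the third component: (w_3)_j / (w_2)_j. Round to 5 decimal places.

μ ≈ -2.70000

B = G − 2I has rows (0, -5, -4); (-5, -2, -1); (7, -2, 0)
w1 = Bv₀ = (0, 15, -21)
w2 = Bw1 = (9, -9, -30)
w3 = Bw2 = (165, 3, 81)
Ratio: 81/-30 = -2.70000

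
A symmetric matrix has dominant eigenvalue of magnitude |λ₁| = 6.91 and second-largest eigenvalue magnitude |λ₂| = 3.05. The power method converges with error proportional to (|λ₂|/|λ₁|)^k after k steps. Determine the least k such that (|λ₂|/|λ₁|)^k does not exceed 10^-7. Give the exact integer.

20

|λ₂/λ₁| = 3.05/6.91 = 0.44139
Need k ≥ ln(10^-7) / ln(0.44139) = -16.1181 / -0.8178 ≈ 19.708
Smallest integer k satisfying the bound: 20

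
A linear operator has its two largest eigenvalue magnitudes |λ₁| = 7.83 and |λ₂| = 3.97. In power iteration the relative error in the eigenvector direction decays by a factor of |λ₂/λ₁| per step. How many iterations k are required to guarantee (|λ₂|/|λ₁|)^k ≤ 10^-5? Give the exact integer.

17

|λ₂/λ₁| = 3.97/7.83 = 0.50702
Need k ≥ ln(10^-5) / ln(0.50702) = -11.5129 / -0.6792 ≈ 16.951
Smallest integer k satisfying the bound: 17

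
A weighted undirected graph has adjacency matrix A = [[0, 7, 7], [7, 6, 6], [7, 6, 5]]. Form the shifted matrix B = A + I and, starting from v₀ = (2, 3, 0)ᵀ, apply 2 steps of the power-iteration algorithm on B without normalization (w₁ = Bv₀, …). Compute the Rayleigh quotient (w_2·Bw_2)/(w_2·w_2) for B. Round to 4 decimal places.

B = A + I has rows (1, 7, 7); (7, 7, 6); (7, 6, 6)
w1 = Bv₀ = (23, 35, 32)
w2 = Bw1 = (492, 598, 563)
Bw2 = (8619, 11008, 10410)
w2·Bw2 = 16684162; w2·w2 = 916637; μ ≈ 16684162/916637 = 18.2015

μ ≈ 18.2015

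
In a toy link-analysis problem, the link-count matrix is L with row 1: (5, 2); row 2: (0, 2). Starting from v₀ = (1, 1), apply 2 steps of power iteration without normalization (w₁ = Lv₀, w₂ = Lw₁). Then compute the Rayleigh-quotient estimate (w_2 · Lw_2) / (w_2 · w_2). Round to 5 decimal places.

w1 = Lv₀ = (7, 2)
w2 = Lw1 = (39, 4)
Lw2 = (203, 8)
w2·Lw2 = 39·203 + 4·8 = 7949; w2·w2 = 39·39 + 4·4 = 1537
λ ≈ 7949/1537 = 5.17176

5.17176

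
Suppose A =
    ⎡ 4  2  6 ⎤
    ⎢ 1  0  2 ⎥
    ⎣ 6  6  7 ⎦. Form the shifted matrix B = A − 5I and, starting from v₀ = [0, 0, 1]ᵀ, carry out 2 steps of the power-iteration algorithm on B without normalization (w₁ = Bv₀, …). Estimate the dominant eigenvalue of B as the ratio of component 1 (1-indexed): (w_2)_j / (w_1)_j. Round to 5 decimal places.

B = A − 5I has rows (-1, 2, 6); (1, -5, 2); (6, 6, 2)
w1 = Bv₀ = ((-1)·0 + 2·0 + 6·1; 1·0 + (-5)·0 + 2·1; 6·0 + 6·0 + 2·1) = (6, 2, 2)
w2 = Bw1 = ((-1)·6 + 2·2 + 6·2; 1·6 + (-5)·2 + 2·2; 6·6 + 6·2 + 2·2) = (10, 0, 52)
Ratio: 10/6 = 1.66667

1.66667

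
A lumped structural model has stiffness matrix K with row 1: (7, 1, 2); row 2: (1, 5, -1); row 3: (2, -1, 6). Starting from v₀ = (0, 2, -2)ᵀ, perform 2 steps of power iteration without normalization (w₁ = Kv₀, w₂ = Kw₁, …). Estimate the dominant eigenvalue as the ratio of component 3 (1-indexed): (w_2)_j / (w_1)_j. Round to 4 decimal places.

w1 = Kv₀ = (7·0 + 1·2 + 2·(-2); 1·0 + 5·2 + (-1)·(-2); 2·0 + (-1)·2 + 6·(-2)) = (-2, 12, -14)
w2 = Kw1 = (7·(-2) + 1·12 + 2·(-14); 1·(-2) + 5·12 + (-1)·(-14); 2·(-2) + (-1)·12 + 6·(-14)) = (-30, 72, -100)
Ratio at component: -100 / -14 = 7.1429

λ ≈ 7.1429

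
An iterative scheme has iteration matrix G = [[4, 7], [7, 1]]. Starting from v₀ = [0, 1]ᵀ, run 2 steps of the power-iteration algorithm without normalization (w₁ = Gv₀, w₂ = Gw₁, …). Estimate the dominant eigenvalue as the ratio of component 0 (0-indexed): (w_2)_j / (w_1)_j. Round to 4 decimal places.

w1 = Gv₀ = (4·0 + 7·1; 7·0 + 1·1) = (7, 1)
w2 = Gw1 = (4·7 + 7·1; 7·7 + 1·1) = (35, 50)
Ratio at component: 35 / 7 = 5.0000

λ ≈ 5.0000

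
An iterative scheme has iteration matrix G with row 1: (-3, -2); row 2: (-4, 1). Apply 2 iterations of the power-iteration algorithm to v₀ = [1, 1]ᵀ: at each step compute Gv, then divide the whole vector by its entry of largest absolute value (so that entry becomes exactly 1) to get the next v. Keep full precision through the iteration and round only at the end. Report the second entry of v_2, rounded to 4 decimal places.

Gv0 = (-5.00000, -3.00000); divide by -5.00000 → v1 = (1.00000, 0.60000)
Gv1 = (-4.20000, -3.40000); divide by -4.20000 → v2 = (1.00000, 0.80952)
Requested entry of v2: 17/21 = 0.8095

0.8095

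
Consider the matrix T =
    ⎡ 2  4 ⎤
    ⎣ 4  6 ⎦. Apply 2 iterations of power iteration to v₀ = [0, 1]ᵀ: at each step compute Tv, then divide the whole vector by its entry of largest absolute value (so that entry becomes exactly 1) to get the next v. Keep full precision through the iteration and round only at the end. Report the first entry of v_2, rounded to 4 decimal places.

Tv0 = (4.00000, 6.00000); divide by 6.00000 → v1 = (0.66667, 1.00000)
Tv1 = (5.33333, 8.66667); divide by 8.66667 → v2 = (0.61538, 1.00000)
Requested entry of v2: 32/52 = 0.6154

0.6154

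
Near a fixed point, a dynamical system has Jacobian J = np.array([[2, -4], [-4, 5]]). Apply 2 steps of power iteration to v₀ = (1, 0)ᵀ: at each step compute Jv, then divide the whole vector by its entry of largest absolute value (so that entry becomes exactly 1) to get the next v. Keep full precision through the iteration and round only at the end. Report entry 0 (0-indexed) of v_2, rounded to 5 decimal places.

Jv0 = (2.000000, -4.000000); divide by -4.000000 → v1 = (-0.500000, 1.000000)
Jv1 = (-5.000000, 7.000000); divide by 7.000000 → v2 = (-0.714286, 1.000000)
Requested entry of v2: 20/-28 = -0.71429

-0.71429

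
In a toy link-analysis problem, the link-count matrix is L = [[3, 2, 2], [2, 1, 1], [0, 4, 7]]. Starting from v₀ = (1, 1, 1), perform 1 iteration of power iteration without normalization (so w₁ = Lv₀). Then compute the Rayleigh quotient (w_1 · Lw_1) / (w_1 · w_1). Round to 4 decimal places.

8.0430

w1 = Lv₀ = (3·1 + 2·1 + 2·1; 2·1 + 1·1 + 1·1; 0·1 + 4·1 + 7·1) = (7, 4, 11)
Lw1 = (51, 29, 93)
w1·Lw1 = 7·51 + 4·29 + 11·93 = 1496; w1·w1 = 7·7 + 4·4 + 11·11 = 186
λ ≈ 1496/186 = 8.0430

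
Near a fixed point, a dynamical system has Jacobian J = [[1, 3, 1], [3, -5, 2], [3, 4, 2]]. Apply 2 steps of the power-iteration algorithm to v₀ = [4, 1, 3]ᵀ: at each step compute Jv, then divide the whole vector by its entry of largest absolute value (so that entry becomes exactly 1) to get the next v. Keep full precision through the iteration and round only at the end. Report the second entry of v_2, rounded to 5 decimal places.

0.07143

Jv0 = (10.000000, 13.000000, 22.000000); divide by 22.000000 → v1 = (0.454545, 0.590909, 1.000000)
Jv1 = (3.227273, 0.409091, 5.727273); divide by 5.727273 → v2 = (0.563492, 0.071429, 1.000000)
Requested entry of v2: 9/126 = 0.07143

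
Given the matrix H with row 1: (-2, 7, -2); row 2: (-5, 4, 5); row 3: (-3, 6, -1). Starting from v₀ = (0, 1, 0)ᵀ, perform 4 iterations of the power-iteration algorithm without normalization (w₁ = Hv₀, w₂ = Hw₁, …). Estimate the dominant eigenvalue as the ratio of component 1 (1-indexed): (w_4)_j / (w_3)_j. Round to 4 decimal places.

w1 = Hv₀ = ((-2)·0 + 7·1 + (-2)·0; (-5)·0 + 4·1 + 5·0; (-3)·0 + 6·1 + (-1)·0) = (7, 4, 6)
w2 = Hw1 = ((-2)·7 + 7·4 + (-2)·6; (-5)·7 + 4·4 + 5·6; (-3)·7 + 6·4 + (-1)·6) = (2, 11, -3)
w3 = Hw2 = (79, 19, 63)
w4 = Hw3 = (-151, -4, -186)
Ratio at component: -151 / 79 = -1.9114

-1.9114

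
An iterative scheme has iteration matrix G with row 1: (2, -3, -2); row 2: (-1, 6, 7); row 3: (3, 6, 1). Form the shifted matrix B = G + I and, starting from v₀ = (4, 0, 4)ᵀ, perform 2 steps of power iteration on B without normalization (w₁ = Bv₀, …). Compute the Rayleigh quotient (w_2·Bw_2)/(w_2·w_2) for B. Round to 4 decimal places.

B = G + I has rows (3, -3, -2); (-1, 7, 7); (3, 6, 2)
w1 = Bv₀ = (3·4 + (-3)·0 + (-2)·4; (-1)·4 + 7·0 + 7·4; 3·4 + 6·0 + 2·4) = (4, 24, 20)
w2 = Bw1 = (3·4 + (-3)·24 + (-2)·20; (-1)·4 + 7·24 + 7·20; 3·4 + 6·24 + 2·20) = (-100, 304, 196)
Bw2 = (-1604, 3600, 1916)
w2·Bw2 = 1630336; w2·w2 = 140832; μ ≈ 1630336/140832 = 11.5765

11.5765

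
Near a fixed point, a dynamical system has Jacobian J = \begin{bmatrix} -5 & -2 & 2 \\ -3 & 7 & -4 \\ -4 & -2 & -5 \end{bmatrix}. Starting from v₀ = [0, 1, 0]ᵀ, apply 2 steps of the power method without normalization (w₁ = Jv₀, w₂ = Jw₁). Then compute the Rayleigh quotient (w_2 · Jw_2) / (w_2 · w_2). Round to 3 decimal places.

7.028

w1 = Jv₀ = ((-5)·0 + (-2)·1 + 2·0; (-3)·0 + 7·1 + (-4)·0; (-4)·0 + (-2)·1 + (-5)·0) = (-2, 7, -2)
w2 = Jw1 = ((-5)·(-2) + (-2)·7 + 2·(-2); (-3)·(-2) + 7·7 + (-4)·(-2); (-4)·(-2) + (-2)·7 + (-5)·(-2)) = (-8, 63, 4)
Jw2 = (-78, 449, -114)
w2·Jw2 = (-8)·(-78) + 63·449 + 4·(-114) = 28455; w2·w2 = (-8)·(-8) + 63·63 + 4·4 = 4049
λ ≈ 28455/4049 = 7.028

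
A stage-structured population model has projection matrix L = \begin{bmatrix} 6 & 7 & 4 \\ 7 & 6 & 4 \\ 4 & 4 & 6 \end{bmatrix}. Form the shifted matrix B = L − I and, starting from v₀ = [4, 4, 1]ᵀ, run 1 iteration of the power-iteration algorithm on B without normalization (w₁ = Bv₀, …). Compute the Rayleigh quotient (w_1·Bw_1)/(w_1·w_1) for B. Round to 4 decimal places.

B = L − I has rows (5, 7, 4); (7, 5, 4); (4, 4, 5)
w1 = Bv₀ = (5·4 + 7·4 + 4·1; 7·4 + 5·4 + 4·1; 4·4 + 4·4 + 5·1) = (52, 52, 37)
Bw1 = (772, 772, 601)
w1·Bw1 = 102525; w1·w1 = 6777; μ ≈ 102525/6777 = 15.1284

μ ≈ 15.1284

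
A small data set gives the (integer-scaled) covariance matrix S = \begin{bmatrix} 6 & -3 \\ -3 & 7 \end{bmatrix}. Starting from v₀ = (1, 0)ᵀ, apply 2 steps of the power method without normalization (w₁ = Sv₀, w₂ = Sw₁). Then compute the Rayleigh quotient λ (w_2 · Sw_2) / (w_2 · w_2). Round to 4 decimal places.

w1 = Sv₀ = (6, -3)
w2 = Sw1 = (45, -39)
Sw2 = (387, -408)
w2·Sw2 = 45·387 + (-39)·(-408) = 33327; w2·w2 = 45·45 + (-39)·(-39) = 3546
λ ≈ 33327/3546 = 9.3985

λ ≈ 9.3985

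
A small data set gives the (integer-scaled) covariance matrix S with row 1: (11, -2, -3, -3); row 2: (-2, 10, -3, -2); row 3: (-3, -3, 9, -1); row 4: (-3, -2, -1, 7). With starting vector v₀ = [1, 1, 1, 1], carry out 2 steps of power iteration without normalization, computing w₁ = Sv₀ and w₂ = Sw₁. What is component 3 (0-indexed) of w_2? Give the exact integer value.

w1 = Sv₀ = (11·1 + (-2)·1 + (-3)·1 + (-3)·1; (-2)·1 + 10·1 + (-3)·1 + (-2)·1; (-3)·1 + (-3)·1 + 9·1 + (-1)·1; (-3)·1 + (-2)·1 + (-1)·1 + 7·1) = (3, 3, 2, 1)
w2 = Sw1 = (11·3 + (-2)·3 + (-3)·2 + (-3)·1; (-2)·3 + 10·3 + (-3)·2 + (-2)·1; (-3)·3 + (-3)·3 + 9·2 + (-1)·1; (-3)·3 + (-2)·3 + (-1)·2 + 7·1) = (18, 16, -1, -10)
The requested component of w2 is -10.

-10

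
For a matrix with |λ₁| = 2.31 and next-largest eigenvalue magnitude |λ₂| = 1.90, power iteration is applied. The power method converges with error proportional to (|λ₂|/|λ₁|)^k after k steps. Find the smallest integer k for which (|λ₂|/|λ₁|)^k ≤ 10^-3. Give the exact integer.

|λ₂/λ₁| = 1.90/2.31 = 0.82251
Need k ≥ ln(10^-3) / ln(0.82251) = -6.9078 / -0.1954 ≈ 35.353
Smallest integer k satisfying the bound: 36

36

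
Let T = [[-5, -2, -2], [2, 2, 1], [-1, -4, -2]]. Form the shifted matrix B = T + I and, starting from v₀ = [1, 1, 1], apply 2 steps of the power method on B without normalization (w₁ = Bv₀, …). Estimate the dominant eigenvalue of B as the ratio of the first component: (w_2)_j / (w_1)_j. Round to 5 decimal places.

B = T + I has rows (-4, -2, -2); (2, 3, 1); (-1, -4, -1)
w1 = Bv₀ = ((-4)·1 + (-2)·1 + (-2)·1; 2·1 + 3·1 + 1·1; (-1)·1 + (-4)·1 + (-1)·1) = (-8, 6, -6)
w2 = Bw1 = ((-4)·(-8) + (-2)·6 + (-2)·(-6); 2·(-8) + 3·6 + 1·(-6); (-1)·(-8) + (-4)·6 + (-1)·(-6)) = (32, -4, -10)
Ratio: 32/-8 = -4.00000

-4.00000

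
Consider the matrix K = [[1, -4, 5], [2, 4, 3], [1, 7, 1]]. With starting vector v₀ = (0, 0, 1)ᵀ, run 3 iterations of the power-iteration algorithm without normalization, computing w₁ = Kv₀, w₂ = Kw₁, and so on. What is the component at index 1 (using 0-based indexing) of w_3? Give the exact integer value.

177

w1 = Kv₀ = (1·0 + (-4)·0 + 5·1; 2·0 + 4·0 + 3·1; 1·0 + 7·0 + 1·1) = (5, 3, 1)
w2 = Kw1 = (1·5 + (-4)·3 + 5·1; 2·5 + 4·3 + 3·1; 1·5 + 7·3 + 1·1) = (-2, 25, 27)
w3 = Kw2 = (33, 177, 200)
The requested component of w3 is 177.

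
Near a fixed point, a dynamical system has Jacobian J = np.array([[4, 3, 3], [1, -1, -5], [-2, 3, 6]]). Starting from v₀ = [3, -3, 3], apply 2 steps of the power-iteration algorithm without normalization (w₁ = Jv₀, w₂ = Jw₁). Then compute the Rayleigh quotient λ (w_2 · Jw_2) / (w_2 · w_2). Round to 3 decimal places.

5.049

w1 = Jv₀ = (4·3 + 3·(-3) + 3·3; 1·3 + (-1)·(-3) + (-5)·3; (-2)·3 + 3·(-3) + 6·3) = (12, -9, 3)
w2 = Jw1 = (4·12 + 3·(-9) + 3·3; 1·12 + (-1)·(-9) + (-5)·3; (-2)·12 + 3·(-9) + 6·3) = (30, 6, -33)
Jw2 = (39, 189, -240)
w2·Jw2 = 30·39 + 6·189 + (-33)·(-240) = 10224; w2·w2 = 30·30 + 6·6 + (-33)·(-33) = 2025
λ ≈ 10224/2025 = 5.049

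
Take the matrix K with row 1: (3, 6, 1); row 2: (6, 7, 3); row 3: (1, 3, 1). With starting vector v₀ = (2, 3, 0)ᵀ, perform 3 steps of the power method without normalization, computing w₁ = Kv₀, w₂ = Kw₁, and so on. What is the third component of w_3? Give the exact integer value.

w1 = Kv₀ = (3·2 + 6·3 + 1·0; 6·2 + 7·3 + 3·0; 1·2 + 3·3 + 1·0) = (24, 33, 11)
w2 = Kw1 = (3·24 + 6·33 + 1·11; 6·24 + 7·33 + 3·11; 1·24 + 3·33 + 1·11) = (281, 408, 134)
w3 = Kw2 = (3425, 4944, 1639)
The requested component of w3 is 1639.

1639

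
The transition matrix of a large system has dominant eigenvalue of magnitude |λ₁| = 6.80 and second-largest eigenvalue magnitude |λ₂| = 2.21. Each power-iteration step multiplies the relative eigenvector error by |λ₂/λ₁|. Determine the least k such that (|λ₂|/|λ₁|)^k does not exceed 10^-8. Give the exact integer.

17

|λ₂/λ₁| = 2.21/6.80 = 0.32500
Need k ≥ ln(10^-8) / ln(0.32500) = -18.4207 / -1.1239 ≈ 16.390
Smallest integer k satisfying the bound: 17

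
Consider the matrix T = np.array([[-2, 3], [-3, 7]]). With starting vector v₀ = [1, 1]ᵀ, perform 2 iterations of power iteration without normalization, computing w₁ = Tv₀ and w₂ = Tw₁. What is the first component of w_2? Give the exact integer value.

w1 = Tv₀ = (1, 4)
w2 = Tw1 = (10, 25)
The requested component of w2 is 10.

10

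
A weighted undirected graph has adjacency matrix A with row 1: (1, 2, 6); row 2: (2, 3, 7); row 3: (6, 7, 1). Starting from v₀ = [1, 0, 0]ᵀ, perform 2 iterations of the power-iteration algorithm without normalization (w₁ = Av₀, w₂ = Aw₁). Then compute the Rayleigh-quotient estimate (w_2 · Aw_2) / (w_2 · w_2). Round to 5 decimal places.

10.09862

w1 = Av₀ = (1, 2, 6)
w2 = Aw1 = (41, 50, 26)
Aw2 = (297, 414, 622)
w2·Aw2 = 41·297 + 50·414 + 26·622 = 49049; w2·w2 = 41·41 + 50·50 + 26·26 = 4857
λ ≈ 49049/4857 = 10.09862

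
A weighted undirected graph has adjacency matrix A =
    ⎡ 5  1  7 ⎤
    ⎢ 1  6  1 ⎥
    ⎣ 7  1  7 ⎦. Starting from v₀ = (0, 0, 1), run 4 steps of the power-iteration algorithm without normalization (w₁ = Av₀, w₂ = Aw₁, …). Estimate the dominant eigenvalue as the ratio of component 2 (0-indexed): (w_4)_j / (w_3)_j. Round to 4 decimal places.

13.3226

w1 = Av₀ = (5·0 + 1·0 + 7·1; 1·0 + 6·0 + 1·1; 7·0 + 1·0 + 7·1) = (7, 1, 7)
w2 = Aw1 = (5·7 + 1·1 + 7·7; 1·7 + 6·1 + 1·7; 7·7 + 1·1 + 7·7) = (85, 20, 99)
w3 = Aw2 = (1138, 304, 1308)
w4 = Aw3 = (15150, 4270, 17426)
Ratio at component: 17426 / 1308 = 13.3226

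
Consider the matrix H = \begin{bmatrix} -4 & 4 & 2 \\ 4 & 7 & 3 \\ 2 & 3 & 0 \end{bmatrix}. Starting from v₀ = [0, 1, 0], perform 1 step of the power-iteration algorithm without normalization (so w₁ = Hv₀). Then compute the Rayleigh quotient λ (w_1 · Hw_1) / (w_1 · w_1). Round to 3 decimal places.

w1 = Hv₀ = ((-4)·0 + 4·1 + 2·0; 4·0 + 7·1 + 3·0; 2·0 + 3·1 + 0·0) = (4, 7, 3)
Hw1 = (18, 74, 29)
w1·Hw1 = 4·18 + 7·74 + 3·29 = 677; w1·w1 = 4·4 + 7·7 + 3·3 = 74
λ ≈ 677/74 = 9.149

9.149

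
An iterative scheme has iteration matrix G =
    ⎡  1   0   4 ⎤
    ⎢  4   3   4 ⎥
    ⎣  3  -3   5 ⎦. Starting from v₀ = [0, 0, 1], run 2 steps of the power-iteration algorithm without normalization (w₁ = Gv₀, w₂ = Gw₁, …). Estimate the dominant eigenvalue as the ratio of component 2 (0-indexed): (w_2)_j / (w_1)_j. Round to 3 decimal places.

w1 = Gv₀ = (1·0 + 0·0 + 4·1; 4·0 + 3·0 + 4·1; 3·0 + (-3)·0 + 5·1) = (4, 4, 5)
w2 = Gw1 = (1·4 + 0·4 + 4·5; 4·4 + 3·4 + 4·5; 3·4 + (-3)·4 + 5·5) = (24, 48, 25)
Ratio at component: 25 / 5 = 5.000

5.000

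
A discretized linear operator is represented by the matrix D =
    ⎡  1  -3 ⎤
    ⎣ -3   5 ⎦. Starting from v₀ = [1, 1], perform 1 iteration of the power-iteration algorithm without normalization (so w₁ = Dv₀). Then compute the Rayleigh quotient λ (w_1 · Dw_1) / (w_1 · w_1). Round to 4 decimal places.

w1 = Dv₀ = (-2, 2)
Dw1 = (-8, 16)
w1·Dw1 = (-2)·(-8) + 2·16 = 48; w1·w1 = (-2)·(-2) + 2·2 = 8
λ ≈ 48/8 = 6.0000

6.0000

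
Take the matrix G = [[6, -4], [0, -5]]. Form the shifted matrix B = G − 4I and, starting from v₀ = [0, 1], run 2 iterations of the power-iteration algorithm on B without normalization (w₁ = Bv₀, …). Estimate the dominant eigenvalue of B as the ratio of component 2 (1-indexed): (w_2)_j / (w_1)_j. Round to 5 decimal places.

μ ≈ -9.00000

B = G − 4I has rows (2, -4); (0, -9)
w1 = Bv₀ = (2·0 + (-4)·1; 0·0 + (-9)·1) = (-4, -9)
w2 = Bw1 = (2·(-4) + (-4)·(-9); 0·(-4) + (-9)·(-9)) = (28, 81)
Ratio: 81/-9 = -9.00000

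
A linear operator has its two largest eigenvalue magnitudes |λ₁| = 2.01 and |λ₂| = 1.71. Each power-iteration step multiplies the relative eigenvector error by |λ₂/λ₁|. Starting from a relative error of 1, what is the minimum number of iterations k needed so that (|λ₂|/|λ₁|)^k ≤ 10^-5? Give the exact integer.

72

|λ₂/λ₁| = 1.71/2.01 = 0.85075
Need k ≥ ln(10^-5) / ln(0.85075) = -11.5129 / -0.1616 ≈ 71.225
Smallest integer k satisfying the bound: 72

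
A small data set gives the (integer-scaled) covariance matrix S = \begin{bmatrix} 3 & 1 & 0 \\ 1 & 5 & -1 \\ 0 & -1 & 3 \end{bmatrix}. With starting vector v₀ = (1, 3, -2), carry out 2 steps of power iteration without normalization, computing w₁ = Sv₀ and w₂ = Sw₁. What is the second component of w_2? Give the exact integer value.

w1 = Sv₀ = (6, 18, -9)
w2 = Sw1 = (36, 105, -45)
The requested component of w2 is 105.

105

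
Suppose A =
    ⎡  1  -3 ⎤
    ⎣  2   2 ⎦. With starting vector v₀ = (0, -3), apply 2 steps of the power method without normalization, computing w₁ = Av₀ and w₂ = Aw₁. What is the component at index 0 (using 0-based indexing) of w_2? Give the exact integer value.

27

w1 = Av₀ = (1·0 + (-3)·(-3); 2·0 + 2·(-3)) = (9, -6)
w2 = Aw1 = (1·9 + (-3)·(-6); 2·9 + 2·(-6)) = (27, 6)
The requested component of w2 is 27.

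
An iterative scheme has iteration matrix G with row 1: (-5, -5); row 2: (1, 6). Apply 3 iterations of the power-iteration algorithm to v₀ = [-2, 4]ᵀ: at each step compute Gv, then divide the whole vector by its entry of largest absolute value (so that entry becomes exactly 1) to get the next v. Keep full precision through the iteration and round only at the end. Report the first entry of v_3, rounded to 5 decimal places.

Gv0 = (-10.000000, 22.000000); divide by 22.000000 → v1 = (-0.454545, 1.000000)
Gv1 = (-2.727273, 5.545455); divide by 5.545455 → v2 = (-0.491803, 1.000000)
Gv2 = (-2.540984, 5.508197); divide by 5.508197 → v3 = (-0.461310, 1.000000)
Requested entry of v3: -310/672 = -0.46131

-0.46131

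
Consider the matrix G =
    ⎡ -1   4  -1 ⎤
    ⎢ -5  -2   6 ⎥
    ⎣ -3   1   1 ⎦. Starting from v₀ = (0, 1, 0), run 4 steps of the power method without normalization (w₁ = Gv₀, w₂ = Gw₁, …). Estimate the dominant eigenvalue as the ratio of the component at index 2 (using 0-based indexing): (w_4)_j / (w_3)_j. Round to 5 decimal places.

4.06250

w1 = Gv₀ = ((-1)·0 + 4·1 + (-1)·0; (-5)·0 + (-2)·1 + 6·0; (-3)·0 + 1·1 + 1·0) = (4, -2, 1)
w2 = Gw1 = ((-1)·4 + 4·(-2) + (-1)·1; (-5)·4 + (-2)·(-2) + 6·1; (-3)·4 + 1·(-2) + 1·1) = (-13, -10, -13)
w3 = Gw2 = (-14, 7, 16)
w4 = Gw3 = (26, 152, 65)
Ratio at component: 65 / 16 = 4.06250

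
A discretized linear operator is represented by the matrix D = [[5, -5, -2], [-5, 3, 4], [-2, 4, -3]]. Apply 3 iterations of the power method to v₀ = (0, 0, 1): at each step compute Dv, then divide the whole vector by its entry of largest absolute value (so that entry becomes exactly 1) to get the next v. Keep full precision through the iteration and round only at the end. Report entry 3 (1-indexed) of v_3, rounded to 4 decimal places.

0.0038

Dv0 = (-2.00000, 4.00000, -3.00000); divide by 4.00000 → v1 = (-0.50000, 1.00000, -0.75000)
Dv1 = (-6.00000, 2.50000, 7.25000); divide by 7.25000 → v2 = (-0.82759, 0.34483, 1.00000)
Dv2 = (-7.86207, 9.17241, 0.03448); divide by 9.17241 → v3 = (-0.85714, 1.00000, 0.00376)
Requested entry of v3: 1/266 = 0.0038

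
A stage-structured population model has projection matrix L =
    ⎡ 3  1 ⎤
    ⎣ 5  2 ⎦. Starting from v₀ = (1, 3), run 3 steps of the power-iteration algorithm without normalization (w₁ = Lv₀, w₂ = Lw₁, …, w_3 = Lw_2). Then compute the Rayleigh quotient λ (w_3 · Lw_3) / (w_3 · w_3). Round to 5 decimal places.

w1 = Lv₀ = (3·1 + 1·3; 5·1 + 2·3) = (6, 11)
w2 = Lw1 = (3·6 + 1·11; 5·6 + 2·11) = (29, 52)
w3 = Lw2 = (139, 249)
Lw3 = (666, 1193)
w3·Lw3 = 139·666 + 249·1193 = 389631; w3·w3 = 139·139 + 249·249 = 81322
λ ≈ 389631/81322 = 4.79121

λ ≈ 4.79121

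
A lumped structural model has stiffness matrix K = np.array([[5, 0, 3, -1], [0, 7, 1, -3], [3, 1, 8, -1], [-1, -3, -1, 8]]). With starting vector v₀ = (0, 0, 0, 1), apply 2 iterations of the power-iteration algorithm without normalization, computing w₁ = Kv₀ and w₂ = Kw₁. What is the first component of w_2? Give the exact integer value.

-16

w1 = Kv₀ = (5·0 + 0·0 + 3·0 + (-1)·1; 0·0 + 7·0 + 1·0 + (-3)·1; 3·0 + 1·0 + 8·0 + (-1)·1; (-1)·0 + (-3)·0 + (-1)·0 + 8·1) = (-1, -3, -1, 8)
w2 = Kw1 = (5·(-1) + 0·(-3) + 3·(-1) + (-1)·8; 0·(-1) + 7·(-3) + 1·(-1) + (-3)·8; 3·(-1) + 1·(-3) + 8·(-1) + (-1)·8; (-1)·(-1) + (-3)·(-3) + (-1)·(-1) + 8·8) = (-16, -46, -22, 75)
The requested component of w2 is -16.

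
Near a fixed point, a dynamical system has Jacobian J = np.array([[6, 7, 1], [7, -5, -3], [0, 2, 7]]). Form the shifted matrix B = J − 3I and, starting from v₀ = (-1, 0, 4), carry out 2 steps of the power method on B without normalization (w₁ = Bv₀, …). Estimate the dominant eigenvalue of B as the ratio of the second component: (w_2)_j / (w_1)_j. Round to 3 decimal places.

B = J − 3I has rows (3, 7, 1); (7, -8, -3); (0, 2, 4)
w1 = Bv₀ = (3·(-1) + 7·0 + 1·4; 7·(-1) + (-8)·0 + (-3)·4; 0·(-1) + 2·0 + 4·4) = (1, -19, 16)
w2 = Bw1 = (3·1 + 7·(-19) + 1·16; 7·1 + (-8)·(-19) + (-3)·16; 0·1 + 2·(-19) + 4·16) = (-114, 111, 26)
Ratio: 111/-19 = -5.842

μ ≈ -5.842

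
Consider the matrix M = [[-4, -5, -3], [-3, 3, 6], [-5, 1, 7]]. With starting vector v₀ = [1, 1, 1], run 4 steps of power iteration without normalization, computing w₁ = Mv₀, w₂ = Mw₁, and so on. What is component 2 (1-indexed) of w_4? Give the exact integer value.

7920

w1 = Mv₀ = ((-4)·1 + (-5)·1 + (-3)·1; (-3)·1 + 3·1 + 6·1; (-5)·1 + 1·1 + 7·1) = (-12, 6, 3)
w2 = Mw1 = ((-4)·(-12) + (-5)·6 + (-3)·3; (-3)·(-12) + 3·6 + 6·3; (-5)·(-12) + 1·6 + 7·3) = (9, 72, 87)
w3 = Mw2 = (-657, 711, 636)
w4 = Mw3 = (-2835, 7920, 8448)
The requested component of w4 is 7920.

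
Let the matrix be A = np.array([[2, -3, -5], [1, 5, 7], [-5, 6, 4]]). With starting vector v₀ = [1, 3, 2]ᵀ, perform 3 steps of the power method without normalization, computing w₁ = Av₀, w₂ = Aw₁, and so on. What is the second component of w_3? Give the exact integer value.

w1 = Av₀ = (2·1 + (-3)·3 + (-5)·2; 1·1 + 5·3 + 7·2; (-5)·1 + 6·3 + 4·2) = (-17, 30, 21)
w2 = Aw1 = (2·(-17) + (-3)·30 + (-5)·21; 1·(-17) + 5·30 + 7·21; (-5)·(-17) + 6·30 + 4·21) = (-229, 280, 349)
w3 = Aw2 = (-3043, 3614, 4221)
The requested component of w3 is 3614.

3614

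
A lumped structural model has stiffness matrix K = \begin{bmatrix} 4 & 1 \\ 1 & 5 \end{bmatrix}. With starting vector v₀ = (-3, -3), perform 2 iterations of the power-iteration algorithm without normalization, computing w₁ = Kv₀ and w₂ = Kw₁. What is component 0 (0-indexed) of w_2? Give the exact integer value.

-78

w1 = Kv₀ = (4·(-3) + 1·(-3); 1·(-3) + 5·(-3)) = (-15, -18)
w2 = Kw1 = (4·(-15) + 1·(-18); 1·(-15) + 5·(-18)) = (-78, -105)
The requested component of w2 is -78.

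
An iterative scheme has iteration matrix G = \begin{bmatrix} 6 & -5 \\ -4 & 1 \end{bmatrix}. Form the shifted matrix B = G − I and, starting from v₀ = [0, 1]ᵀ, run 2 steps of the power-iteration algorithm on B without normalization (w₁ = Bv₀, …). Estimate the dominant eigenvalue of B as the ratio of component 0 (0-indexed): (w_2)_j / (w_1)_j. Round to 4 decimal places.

5.0000

B = G − I has rows (5, -5); (-4, 0)
w1 = Bv₀ = (5·0 + (-5)·1; (-4)·0 + 0·1) = (-5, 0)
w2 = Bw1 = (5·(-5) + (-5)·0; (-4)·(-5) + 0·0) = (-25, 20)
Ratio: -25/-5 = 5.0000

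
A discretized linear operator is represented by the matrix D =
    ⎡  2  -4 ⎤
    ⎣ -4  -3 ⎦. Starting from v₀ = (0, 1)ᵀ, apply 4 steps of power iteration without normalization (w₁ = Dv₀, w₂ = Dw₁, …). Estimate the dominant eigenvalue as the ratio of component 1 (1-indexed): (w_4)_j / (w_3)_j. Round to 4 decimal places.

w1 = Dv₀ = (2·0 + (-4)·1; (-4)·0 + (-3)·1) = (-4, -3)
w2 = Dw1 = (2·(-4) + (-4)·(-3); (-4)·(-4) + (-3)·(-3)) = (4, 25)
w3 = Dw2 = (-92, -91)
w4 = Dw3 = (180, 641)
Ratio at component: 180 / -92 = -1.9565

λ ≈ -1.9565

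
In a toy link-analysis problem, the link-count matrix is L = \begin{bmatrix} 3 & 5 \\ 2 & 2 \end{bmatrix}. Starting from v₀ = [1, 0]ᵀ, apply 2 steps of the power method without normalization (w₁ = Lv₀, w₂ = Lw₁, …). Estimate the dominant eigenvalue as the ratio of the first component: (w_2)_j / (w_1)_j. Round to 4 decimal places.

w1 = Lv₀ = (3, 2)
w2 = Lw1 = (19, 10)
Ratio at component: 19 / 3 = 6.3333

6.3333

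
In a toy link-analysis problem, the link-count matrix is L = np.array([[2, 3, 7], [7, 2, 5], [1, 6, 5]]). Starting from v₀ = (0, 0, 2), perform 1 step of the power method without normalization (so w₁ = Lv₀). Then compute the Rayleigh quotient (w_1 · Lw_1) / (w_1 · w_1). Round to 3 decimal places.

w1 = Lv₀ = (2·0 + 3·0 + 7·2; 7·0 + 2·0 + 5·2; 1·0 + 6·0 + 5·2) = (14, 10, 10)
Lw1 = (128, 168, 124)
w1·Lw1 = 14·128 + 10·168 + 10·124 = 4712; w1·w1 = 14·14 + 10·10 + 10·10 = 396
λ ≈ 4712/396 = 11.899

λ ≈ 11.899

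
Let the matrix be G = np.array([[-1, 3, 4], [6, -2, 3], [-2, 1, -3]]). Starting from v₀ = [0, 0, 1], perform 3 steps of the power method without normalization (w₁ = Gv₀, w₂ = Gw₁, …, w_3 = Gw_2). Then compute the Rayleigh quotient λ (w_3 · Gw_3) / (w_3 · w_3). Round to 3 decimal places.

w1 = Gv₀ = ((-1)·0 + 3·0 + 4·1; 6·0 + (-2)·0 + 3·1; (-2)·0 + 1·0 + (-3)·1) = (4, 3, -3)
w2 = Gw1 = ((-1)·4 + 3·3 + 4·(-3); 6·4 + (-2)·3 + 3·(-3); (-2)·4 + 1·3 + (-3)·(-3)) = (-7, 9, 4)
w3 = Gw2 = (50, -48, 11)
Gw3 = (-150, 429, -181)
w3·Gw3 = 50·(-150) + (-48)·429 + 11·(-181) = -30083; w3·w3 = 50·50 + (-48)·(-48) + 11·11 = 4925
λ ≈ -30083/4925 = -6.108

-6.108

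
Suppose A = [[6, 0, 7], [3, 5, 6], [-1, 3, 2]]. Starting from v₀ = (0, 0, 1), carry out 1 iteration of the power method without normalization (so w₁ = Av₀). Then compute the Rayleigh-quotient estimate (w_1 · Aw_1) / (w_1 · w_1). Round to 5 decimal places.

w1 = Av₀ = (6·0 + 0·0 + 7·1; 3·0 + 5·0 + 6·1; (-1)·0 + 3·0 + 2·1) = (7, 6, 2)
Aw1 = (56, 63, 15)
w1·Aw1 = 7·56 + 6·63 + 2·15 = 800; w1·w1 = 7·7 + 6·6 + 2·2 = 89
λ ≈ 800/89 = 8.98876

λ ≈ 8.98876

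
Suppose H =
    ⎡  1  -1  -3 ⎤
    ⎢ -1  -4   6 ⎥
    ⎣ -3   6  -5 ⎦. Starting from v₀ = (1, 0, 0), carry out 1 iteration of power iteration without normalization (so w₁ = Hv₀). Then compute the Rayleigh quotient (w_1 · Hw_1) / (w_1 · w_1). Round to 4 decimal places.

w1 = Hv₀ = (1, -1, -3)
Hw1 = (11, -15, 6)
w1·Hw1 = 1·11 + (-1)·(-15) + (-3)·6 = 8; w1·w1 = 1·1 + (-1)·(-1) + (-3)·(-3) = 11
λ ≈ 8/11 = 0.7273

0.7273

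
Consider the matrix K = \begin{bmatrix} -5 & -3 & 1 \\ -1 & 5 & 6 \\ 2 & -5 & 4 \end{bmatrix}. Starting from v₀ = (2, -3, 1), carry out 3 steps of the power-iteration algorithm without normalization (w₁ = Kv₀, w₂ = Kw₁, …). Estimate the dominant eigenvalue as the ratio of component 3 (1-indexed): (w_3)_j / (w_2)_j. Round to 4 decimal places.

w1 = Kv₀ = ((-5)·2 + (-3)·(-3) + 1·1; (-1)·2 + 5·(-3) + 6·1; 2·2 + (-5)·(-3) + 4·1) = (0, -11, 23)
w2 = Kw1 = ((-5)·0 + (-3)·(-11) + 1·23; (-1)·0 + 5·(-11) + 6·23; 2·0 + (-5)·(-11) + 4·23) = (56, 83, 147)
w3 = Kw2 = (-382, 1241, 285)
Ratio at component: 285 / 147 = 1.9388

λ ≈ 1.9388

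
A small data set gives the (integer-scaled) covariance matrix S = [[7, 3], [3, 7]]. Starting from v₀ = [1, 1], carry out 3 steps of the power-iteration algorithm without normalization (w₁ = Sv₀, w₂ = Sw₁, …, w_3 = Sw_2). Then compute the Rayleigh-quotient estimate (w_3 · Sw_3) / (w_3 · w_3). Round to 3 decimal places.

w1 = Sv₀ = (10, 10)
w2 = Sw1 = (100, 100)
w3 = Sw2 = (1000, 1000)
Sw3 = (10000, 10000)
w3·Sw3 = 1000·10000 + 1000·10000 = 20000000; w3·w3 = 1000·1000 + 1000·1000 = 2000000
λ ≈ 20000000/2000000 = 10.000

λ ≈ 10.000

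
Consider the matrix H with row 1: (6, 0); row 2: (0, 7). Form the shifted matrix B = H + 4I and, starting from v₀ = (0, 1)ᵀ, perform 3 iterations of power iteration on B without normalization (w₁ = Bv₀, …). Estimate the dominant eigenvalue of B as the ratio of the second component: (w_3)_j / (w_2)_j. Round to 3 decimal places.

B = H + 4I has rows (10, 0); (0, 11)
w1 = Bv₀ = (0, 11)
w2 = Bw1 = (0, 121)
w3 = Bw2 = (0, 1331)
Ratio: 1331/121 = 11.000

11.000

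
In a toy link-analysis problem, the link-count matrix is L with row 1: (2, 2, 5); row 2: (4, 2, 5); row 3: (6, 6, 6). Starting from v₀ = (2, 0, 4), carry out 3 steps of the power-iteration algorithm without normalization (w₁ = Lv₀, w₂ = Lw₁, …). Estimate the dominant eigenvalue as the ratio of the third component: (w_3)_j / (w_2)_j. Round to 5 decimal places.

13.00000

w1 = Lv₀ = (2·2 + 2·0 + 5·4; 4·2 + 2·0 + 5·4; 6·2 + 6·0 + 6·4) = (24, 28, 36)
w2 = Lw1 = (2·24 + 2·28 + 5·36; 4·24 + 2·28 + 5·36; 6·24 + 6·28 + 6·36) = (284, 332, 528)
w3 = Lw2 = (3872, 4440, 6864)
Ratio at component: 6864 / 528 = 13.00000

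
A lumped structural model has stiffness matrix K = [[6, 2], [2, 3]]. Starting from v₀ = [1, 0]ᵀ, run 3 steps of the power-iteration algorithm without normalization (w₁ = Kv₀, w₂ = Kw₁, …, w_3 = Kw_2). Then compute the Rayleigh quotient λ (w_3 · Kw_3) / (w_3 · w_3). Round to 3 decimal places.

w1 = Kv₀ = (6, 2)
w2 = Kw1 = (40, 18)
w3 = Kw2 = (276, 134)
Kw3 = (1924, 954)
w3·Kw3 = 276·1924 + 134·954 = 658860; w3·w3 = 276·276 + 134·134 = 94132
λ ≈ 658860/94132 = 6.999

λ ≈ 6.999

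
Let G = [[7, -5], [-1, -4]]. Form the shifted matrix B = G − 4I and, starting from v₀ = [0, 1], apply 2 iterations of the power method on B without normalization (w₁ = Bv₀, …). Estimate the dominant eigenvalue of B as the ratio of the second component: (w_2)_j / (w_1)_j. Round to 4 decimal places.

B = G − 4I has rows (3, -5); (-1, -8)
w1 = Bv₀ = (3·0 + (-5)·1; (-1)·0 + (-8)·1) = (-5, -8)
w2 = Bw1 = (3·(-5) + (-5)·(-8); (-1)·(-5) + (-8)·(-8)) = (25, 69)
Ratio: 69/-8 = -8.6250

-8.6250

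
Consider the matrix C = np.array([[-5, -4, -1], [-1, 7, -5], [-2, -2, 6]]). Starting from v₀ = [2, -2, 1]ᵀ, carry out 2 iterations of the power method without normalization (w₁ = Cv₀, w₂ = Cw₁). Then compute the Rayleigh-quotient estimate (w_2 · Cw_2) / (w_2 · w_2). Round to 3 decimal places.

λ ≈ 8.064

w1 = Cv₀ = ((-5)·2 + (-4)·(-2) + (-1)·1; (-1)·2 + 7·(-2) + (-5)·1; (-2)·2 + (-2)·(-2) + 6·1) = (-3, -21, 6)
w2 = Cw1 = ((-5)·(-3) + (-4)·(-21) + (-1)·6; (-1)·(-3) + 7·(-21) + (-5)·6; (-2)·(-3) + (-2)·(-21) + 6·6) = (93, -174, 84)
Cw2 = (147, -1731, 666)
w2·Cw2 = 93·147 + (-174)·(-1731) + 84·666 = 370809; w2·w2 = 93·93 + (-174)·(-174) + 84·84 = 45981
λ ≈ 370809/45981 = 8.064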